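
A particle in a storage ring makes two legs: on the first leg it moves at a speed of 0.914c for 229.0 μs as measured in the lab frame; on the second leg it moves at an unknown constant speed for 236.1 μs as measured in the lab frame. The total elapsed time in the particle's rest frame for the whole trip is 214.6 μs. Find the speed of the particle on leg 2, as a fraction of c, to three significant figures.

β = 0.857

Leg 1: γ = 1/√(1 − 0.914²) = 1/√0.1646 = 2.465; τ_1 = 229.0/2.465 = 92.91 μs.
Leg 2: speed unknown; τ_2 = 236.1/γ_2.
Total proper time: 92.91 + τ_2 = 214.6, so τ_2 = 214.6 − 92.91 = 121.7 μs.
γ_2 = 236.1/121.7 = 1.940; β = √(1 − 1/γ²) = √0.7343.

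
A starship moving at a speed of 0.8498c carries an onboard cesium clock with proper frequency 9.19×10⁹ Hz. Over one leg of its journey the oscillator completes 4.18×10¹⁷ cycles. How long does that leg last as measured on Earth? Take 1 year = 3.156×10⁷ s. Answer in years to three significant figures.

Δt = 2.73 years

γ = 1/√(1 − 0.8498²) = 1/√0.2778 = 1.897
Proper time for N cycles: τ = N/f = 4.18×10¹⁷/(9.19×10⁹) = 4.548×10⁷ s = 1.441 years.
Lab-frame duration Δt = γτ = 1.897 × 1.441 = 2.734 years.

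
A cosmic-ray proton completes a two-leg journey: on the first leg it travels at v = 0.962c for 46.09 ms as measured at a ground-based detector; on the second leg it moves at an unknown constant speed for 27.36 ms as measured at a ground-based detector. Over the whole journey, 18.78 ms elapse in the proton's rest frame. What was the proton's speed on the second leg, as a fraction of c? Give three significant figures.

Leg 1: γ = 1/√(1 − 0.962²) = 1/√0.07456 = 3.662; τ_1 = 46.09/3.662 = 12.58 ms.
Leg 2: speed unknown; τ_2 = 27.36/γ_2.
Total proper time: 12.58 + τ_2 = 18.78, so τ_2 = 18.78 − 12.58 = 6.195 ms.
γ_2 = 27.36/6.195 = 4.416; β = √(1 − 1/γ²) = √0.9487.

β = 0.974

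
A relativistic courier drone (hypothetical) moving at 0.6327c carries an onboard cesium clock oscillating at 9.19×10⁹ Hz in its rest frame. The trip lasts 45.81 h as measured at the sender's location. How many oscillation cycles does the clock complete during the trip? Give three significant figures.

N = 1.17×10¹⁵

γ = 1/√(1 − 0.6327²) = 1/√0.5997 = 1.291
The oscillator's own cycle count is N = f × τ where τ is the proper time aboard the drone. τ = Δt/γ = 45.81/1.291 = 35.48 h = 1.277×10⁵ s.
N = 9.19×10⁹ × 1.277×10⁵ = 1.174×10¹⁵.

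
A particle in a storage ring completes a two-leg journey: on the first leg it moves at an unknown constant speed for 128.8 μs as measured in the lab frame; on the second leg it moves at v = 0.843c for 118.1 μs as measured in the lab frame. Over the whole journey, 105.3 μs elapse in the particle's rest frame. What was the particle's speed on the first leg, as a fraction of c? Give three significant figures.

β = 0.946

Leg 1: speed unknown; τ_1 = 128.8/γ_1.
Leg 2: γ = 1/√(1 − 0.843²) = 1/√0.2894 = 1.859; τ_2 = 118.1/1.859 = 63.53 μs.
Total proper time: τ_1 + 63.53 = 105.3, so τ_1 = 105.3 − 63.53 = 41.77 μs.
γ_1 = 128.8/41.77 = 3.083; β = √(1 − 1/γ²) = √0.8948.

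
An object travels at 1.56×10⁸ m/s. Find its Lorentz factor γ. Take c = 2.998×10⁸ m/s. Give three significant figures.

β = 1.56×10⁸/2.998×10⁸ = 0.5203; γ = 1/√(1 − 0.5203²) = 1.171

γ = 1.17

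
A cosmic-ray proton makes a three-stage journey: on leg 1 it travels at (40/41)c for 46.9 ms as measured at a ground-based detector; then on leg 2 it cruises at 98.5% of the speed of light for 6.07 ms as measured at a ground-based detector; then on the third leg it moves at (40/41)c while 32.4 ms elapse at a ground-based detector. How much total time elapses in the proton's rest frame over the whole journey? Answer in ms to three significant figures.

τ = 18.5 ms

Leg 1: γ = 1/√(1 − (40/41)²) = 41/9 ≈ 4.556; τ_1 = 46.9/4.556 = 10.30 ms.
Leg 2: β = 0.985; γ = 1/√(1 − 0.985²) = 1/√0.02977 = 5.795; τ_2 = 6.07/5.795 = 1.047 ms.
Leg 3: γ = 1/√(1 − (40/41)²) = 41/9 ≈ 4.556; τ_3 = 32.4/4.556 = 7.112 ms.
Total: 10.30 + 1.047 + 7.112 ms.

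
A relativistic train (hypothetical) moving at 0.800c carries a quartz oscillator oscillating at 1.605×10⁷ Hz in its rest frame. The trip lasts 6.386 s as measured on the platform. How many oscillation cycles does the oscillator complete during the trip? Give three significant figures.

γ = 1/√(1 − 0.800²) = 5/3 ≈ 1.667
The oscillator's own cycle count is N = f × τ where τ is the proper time on the train. τ = Δt/γ = 6.386/1.667 = 3.832 s = 3.832×10⁰ s.
N = 1.605×10⁷ × 3.832×10⁰ = 6.150×10⁷.

N = 6.15×10⁷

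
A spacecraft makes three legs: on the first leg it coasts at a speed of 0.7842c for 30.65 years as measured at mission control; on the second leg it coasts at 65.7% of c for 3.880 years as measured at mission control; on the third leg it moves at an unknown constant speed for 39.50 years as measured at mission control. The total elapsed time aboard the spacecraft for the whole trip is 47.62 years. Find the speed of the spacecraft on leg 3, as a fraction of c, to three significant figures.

β = 0.760

Leg 1: γ = 1/√(1 − 0.7842²) = 1/√0.3850 = 1.612; τ_1 = 30.65/1.612 = 19.02 years.
Leg 2: β = 0.657; γ = 1/√(1 − 0.657²) = 1/√0.5684 = 1.326; τ_2 = 3.880/1.326 = 2.925 years.
Leg 3: speed unknown; τ_3 = 39.50/γ_3.
Total proper time: 19.02 + 2.925 + τ_3 = 47.62, so τ_3 = 47.62 − 21.94 = 25.68 years.
γ_3 = 39.50/25.68 = 1.538; β = √(1 − 1/γ²) = √0.5775.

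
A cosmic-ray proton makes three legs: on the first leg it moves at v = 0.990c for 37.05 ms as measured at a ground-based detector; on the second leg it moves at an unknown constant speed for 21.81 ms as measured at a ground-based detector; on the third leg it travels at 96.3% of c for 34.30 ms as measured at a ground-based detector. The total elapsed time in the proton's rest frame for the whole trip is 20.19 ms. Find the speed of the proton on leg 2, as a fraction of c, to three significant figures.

Leg 1: γ = 1/√(1 − 0.990²) = 1/√0.01990 = 7.089; τ_1 = 37.05/7.089 = 5.227 ms.
Leg 2: speed unknown; τ_2 = 21.81/γ_2.
Leg 3: β = 0.963; γ = 1/√(1 − 0.963²) = 1/√0.07263 = 3.711; τ_3 = 34.30/3.711 = 9.244 ms.
Total proper time: 5.227 + τ_2 + 9.244 = 20.19, so τ_2 = 20.19 − 14.47 = 5.720 ms.
γ_2 = 21.81/5.720 = 3.813; β = √(1 − 1/γ²) = √0.9312.

β = 0.965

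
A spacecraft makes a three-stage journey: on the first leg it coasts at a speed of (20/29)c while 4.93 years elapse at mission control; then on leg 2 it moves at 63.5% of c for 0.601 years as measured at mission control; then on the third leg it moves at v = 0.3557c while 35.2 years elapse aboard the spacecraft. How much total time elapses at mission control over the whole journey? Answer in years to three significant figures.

Leg 1: 4.93 years is already measured at mission control.
Leg 2: 0.601 years is already measured at mission control.
Leg 3: γ = 1/√(1 − 0.3557²) = 1/√0.8735 = 1.070; Δt_3 = 1.070 × 35.2 = 37.66 years.
Total: 4.930 + 0.6010 + 37.66 years.

Δt = 43.2 years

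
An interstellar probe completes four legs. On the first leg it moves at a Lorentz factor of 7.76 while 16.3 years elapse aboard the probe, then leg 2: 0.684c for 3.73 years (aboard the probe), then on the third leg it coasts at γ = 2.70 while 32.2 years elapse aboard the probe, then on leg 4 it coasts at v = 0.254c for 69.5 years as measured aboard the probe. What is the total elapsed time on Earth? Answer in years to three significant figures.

Δt = 290 years

Leg 1: γ = 7.76; Δt_1 = 7.760 × 16.3 = 126.5 years.
Leg 2: γ = 1/√(1 − 0.684²) = 1/√0.5321 = 1.371; Δt_2 = 1.371 × 3.73 = 5.113 years.
Leg 3: γ = 2.70; Δt_3 = 2.700 × 32.2 = 86.94 years.
Leg 4: γ = 1/√(1 − 0.254²) = 1/√0.9355 = 1.034; Δt_4 = 1.034 × 69.5 = 71.86 years.
Total: 126.5 + 5.113 + 86.94 + 71.86 years.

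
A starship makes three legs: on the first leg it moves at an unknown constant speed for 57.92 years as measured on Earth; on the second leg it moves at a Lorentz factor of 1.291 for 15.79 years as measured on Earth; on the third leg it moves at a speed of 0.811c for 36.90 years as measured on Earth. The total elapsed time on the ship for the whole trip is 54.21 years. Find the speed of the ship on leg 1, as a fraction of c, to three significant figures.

Leg 1: speed unknown; τ_1 = 57.92/γ_1.
Leg 2: γ = 1.291; τ_2 = 15.79/1.291 = 12.23 years.
Leg 3: γ = 1/√(1 − 0.811²) = 1/√0.3423 = 1.709; τ_3 = 36.90/1.709 = 21.59 years.
Total proper time: τ_1 + 12.23 + 21.59 = 54.21, so τ_1 = 54.21 − 33.82 = 20.39 years.
γ_1 = 57.92/20.39 = 2.840; β = √(1 − 1/γ²) = √0.8761.

β = 0.936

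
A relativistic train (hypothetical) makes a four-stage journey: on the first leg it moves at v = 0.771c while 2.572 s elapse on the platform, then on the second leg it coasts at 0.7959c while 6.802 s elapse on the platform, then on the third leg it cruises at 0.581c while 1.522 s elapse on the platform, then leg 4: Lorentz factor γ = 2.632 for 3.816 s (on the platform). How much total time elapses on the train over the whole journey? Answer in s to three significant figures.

τ = 8.44 s

Leg 1: γ = 1/√(1 − 0.771²) = 1/√0.4056 = 1.570; τ_1 = 2.572/1.570 = 1.638 s.
Leg 2: γ = 1/√(1 − 0.7959²) = 1/√0.3665 = 1.652; τ_2 = 6.802/1.652 = 4.118 s.
Leg 3: γ = 1/√(1 − 0.581²) = 1/√0.6624 = 1.229; τ_3 = 1.522/1.229 = 1.239 s.
Leg 4: γ = 2.632; τ_4 = 3.816/2.632 = 1.450 s.
Total: 1.638 + 4.118 + 1.239 + 1.450 s.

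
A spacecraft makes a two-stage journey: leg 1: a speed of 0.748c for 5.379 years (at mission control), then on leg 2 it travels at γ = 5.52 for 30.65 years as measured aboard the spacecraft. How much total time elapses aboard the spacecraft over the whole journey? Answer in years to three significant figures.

τ = 34.2 years

Leg 1: γ = 1/√(1 − 0.748²) = 1/√0.4405 = 1.507; τ_1 = 5.379/1.507 = 3.570 years.
Leg 2: 30.65 years is already measured aboard the spacecraft.
Total: 3.570 + 30.65 years.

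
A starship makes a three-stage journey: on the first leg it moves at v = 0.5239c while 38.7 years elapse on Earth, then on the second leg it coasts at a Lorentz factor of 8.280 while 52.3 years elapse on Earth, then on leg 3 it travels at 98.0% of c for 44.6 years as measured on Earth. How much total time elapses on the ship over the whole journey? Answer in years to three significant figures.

τ = 48.2 years

Leg 1: γ = 1/√(1 − 0.5239²) = 1/√0.7255 = 1.174; τ_1 = 38.7/1.174 = 32.96 years.
Leg 2: γ = 8.280; τ_2 = 52.3/8.280 = 6.316 years.
Leg 3: β = 0.980; γ = 1/√(1 − 0.980²) = 1/√0.03960 = 5.025; τ_3 = 44.6/5.025 = 8.875 years.
Total: 32.96 + 6.316 + 8.875 years.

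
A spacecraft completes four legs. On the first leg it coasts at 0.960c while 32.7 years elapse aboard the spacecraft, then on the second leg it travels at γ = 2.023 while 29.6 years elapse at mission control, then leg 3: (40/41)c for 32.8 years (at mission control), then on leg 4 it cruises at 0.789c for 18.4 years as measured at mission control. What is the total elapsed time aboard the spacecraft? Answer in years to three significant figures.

Leg 1: 32.7 years is already measured aboard the spacecraft.
Leg 2: γ = 2.023; τ_2 = 29.6/2.023 = 14.63 years.
Leg 3: γ = 1/√(1 − (40/41)²) = 41/9 ≈ 4.556; τ_3 = 32.8/4.556 = 7.200 years.
Leg 4: γ = 1/√(1 − 0.789²) = 1/√0.3775 = 1.628; τ_4 = 18.4/1.628 = 11.30 years.
Total: 32.70 + 14.63 + 7.200 + 11.30 years.

τ = 65.8 years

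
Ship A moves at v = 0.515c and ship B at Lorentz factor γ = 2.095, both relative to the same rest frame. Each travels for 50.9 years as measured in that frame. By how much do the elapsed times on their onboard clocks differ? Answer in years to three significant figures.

|τ_A − τ_B| = 19.3 years

A: γ = 1/√(1 − 0.515²) = 1/√0.7348 = 1.167; τ_A = 50.9/1.167 = 43.63 years.
B: γ = 2.095; τ_B = 50.9/2.095 = 24.30 years.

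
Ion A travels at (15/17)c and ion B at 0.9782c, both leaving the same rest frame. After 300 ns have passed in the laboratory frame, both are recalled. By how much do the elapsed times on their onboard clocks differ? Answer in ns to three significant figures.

|τ_A − τ_B| = 78.9 ns

A: γ = 1/√(1 − (15/17)²) = 17/8 = 2.125; τ_A = 300/2.125 = 141.2 ns.
B: γ = 1/√(1 − 0.9782²) = 1/√0.04312 = 4.815; τ_B = 300/4.815 = 62.30 ns.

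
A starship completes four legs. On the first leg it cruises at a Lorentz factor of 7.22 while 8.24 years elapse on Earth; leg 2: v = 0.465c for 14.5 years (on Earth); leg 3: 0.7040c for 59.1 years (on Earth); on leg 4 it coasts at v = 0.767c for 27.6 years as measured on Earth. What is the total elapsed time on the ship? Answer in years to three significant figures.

Leg 1: γ = 7.22; τ_1 = 8.24/7.220 = 1.141 years.
Leg 2: γ = 1/√(1 − 0.465²) = 1/√0.7838 = 1.130; τ_2 = 14.5/1.130 = 12.84 years.
Leg 3: γ = 1/√(1 − 0.7040²) = 1/√0.5044 = 1.408; τ_3 = 59.1/1.408 = 41.97 years.
Leg 4: γ = 1/√(1 − 0.767²) = 1/√0.4117 = 1.558; τ_4 = 27.6/1.558 = 17.71 years.
Total: 1.141 + 12.84 + 41.97 + 17.71 years.

τ = 73.7 years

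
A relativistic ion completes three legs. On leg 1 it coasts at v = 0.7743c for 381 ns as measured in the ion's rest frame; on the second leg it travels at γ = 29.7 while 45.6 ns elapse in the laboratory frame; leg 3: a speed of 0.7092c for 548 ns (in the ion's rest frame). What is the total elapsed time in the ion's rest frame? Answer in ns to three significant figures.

Leg 1: 381 ns is already measured in the ion's rest frame.
Leg 2: γ = 29.7; τ_2 = 45.6/29.70 = 1.535 ns.
Leg 3: 548 ns is already measured in the ion's rest frame.
Total: 381.0 + 1.535 + 548.0 ns.

τ = 931 ns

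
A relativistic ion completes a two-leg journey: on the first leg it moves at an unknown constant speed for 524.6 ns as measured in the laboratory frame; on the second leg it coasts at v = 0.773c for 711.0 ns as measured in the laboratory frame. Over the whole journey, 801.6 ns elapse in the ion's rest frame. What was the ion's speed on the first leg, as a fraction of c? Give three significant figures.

Leg 1: speed unknown; τ_1 = 524.6/γ_1.
Leg 2: γ = 1/√(1 − 0.773²) = 1/√0.4025 = 1.576; τ_2 = 711.0/1.576 = 451.1 ns.
Total proper time: τ_1 + 451.1 = 801.6, so τ_1 = 801.6 − 451.1 = 350.5 ns.
γ_1 = 524.6/350.5 = 1.497; β = √(1 − 1/γ²) = √0.5535.

β = 0.744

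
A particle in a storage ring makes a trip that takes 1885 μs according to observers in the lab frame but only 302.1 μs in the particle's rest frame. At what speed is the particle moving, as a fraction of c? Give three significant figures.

β = 0.987

The proper time is measured in the particle's rest frame (both events occur at the particle's location); Δt is measured in the lab frame. γ = Δt/τ = 1885/302.1 = 6.240.
β = √(1 − 1/γ²) = √(1 − 0.02568) = √0.9743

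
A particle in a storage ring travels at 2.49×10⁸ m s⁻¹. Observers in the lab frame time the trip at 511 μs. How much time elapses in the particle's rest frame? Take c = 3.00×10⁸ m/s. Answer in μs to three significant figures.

τ = 285 μs

β = 2.49×10⁸/3.00×10⁸ = 0.8300; γ = 1/√(1 − 0.8300²) = 1.793
The interval measured in the lab frame is the dilated one; the clock in the particle's rest frame measures the proper time τ = Δt/γ = 511/1.793 μs.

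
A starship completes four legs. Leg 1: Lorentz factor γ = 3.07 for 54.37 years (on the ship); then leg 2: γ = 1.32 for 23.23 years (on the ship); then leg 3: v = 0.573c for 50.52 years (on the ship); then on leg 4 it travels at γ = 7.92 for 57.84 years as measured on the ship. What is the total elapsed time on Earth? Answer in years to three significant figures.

Δt = 717 years

Leg 1: γ = 3.07; Δt_1 = 3.070 × 54.37 = 166.9 years.
Leg 2: γ = 1.32; Δt_2 = 1.320 × 23.23 = 30.66 years.
Leg 3: γ = 1/√(1 − 0.573²) = 1/√0.6717 = 1.220; Δt_3 = 1.220 × 50.52 = 61.64 years.
Leg 4: γ = 7.92; Δt_4 = 7.920 × 57.84 = 458.1 years.
Total: 166.9 + 30.66 + 61.64 + 458.1 years.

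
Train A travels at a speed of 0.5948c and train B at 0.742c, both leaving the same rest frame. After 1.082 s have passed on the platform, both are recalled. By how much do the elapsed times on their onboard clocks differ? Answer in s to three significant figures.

A: γ = 1/√(1 − 0.5948²) = 1/√0.6462 = 1.244; τ_A = 1.082/1.244 = 0.8698 s.
B: γ = 1/√(1 − 0.742²) = 1/√0.4494 = 1.492; τ_B = 1.082/1.492 = 0.7254 s.

|τ_A − τ_B| = 0.144 s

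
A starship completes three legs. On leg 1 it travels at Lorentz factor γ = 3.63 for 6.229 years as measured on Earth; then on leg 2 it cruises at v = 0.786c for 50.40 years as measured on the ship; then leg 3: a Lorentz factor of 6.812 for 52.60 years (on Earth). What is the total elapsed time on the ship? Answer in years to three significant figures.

Leg 1: γ = 3.63; τ_1 = 6.229/3.630 = 1.716 years.
Leg 2: 50.40 years is already measured on the ship.
Leg 3: γ = 6.812; τ_3 = 52.60/6.812 = 7.722 years.
Total: 1.716 + 50.40 + 7.722 years.

τ = 59.8 years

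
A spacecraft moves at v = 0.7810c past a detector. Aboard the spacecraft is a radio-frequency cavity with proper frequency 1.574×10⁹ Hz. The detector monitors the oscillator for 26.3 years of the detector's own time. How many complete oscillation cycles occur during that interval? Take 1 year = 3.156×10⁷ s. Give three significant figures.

γ = 1/√(1 − 0.7810²) = 1/√0.3900 = 1.601
During 26.3 years of lab time, the oscillator's proper time advances by τ = Δt/γ = 26.3/1.601 = 16.43 years = 5.184×10⁸ s.
N = f × τ = 1.574×10⁹ × 5.184×10⁸ = 8.159×10¹⁷.

N = 8.16×10¹⁷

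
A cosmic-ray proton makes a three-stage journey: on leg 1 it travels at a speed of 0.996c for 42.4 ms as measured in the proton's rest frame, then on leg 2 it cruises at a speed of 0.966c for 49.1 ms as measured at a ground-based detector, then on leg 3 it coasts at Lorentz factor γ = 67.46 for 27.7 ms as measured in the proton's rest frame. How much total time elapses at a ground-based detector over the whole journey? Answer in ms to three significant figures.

Δt = 2390 ms

Leg 1: γ = 1/√(1 − 0.996²) = 1/√0.007984 = 11.19; Δt_1 = 11.19 × 42.4 = 474.5 ms.
Leg 2: 49.1 ms is already measured at a ground-based detector.
Leg 3: γ = 67.46; Δt_3 = 67.46 × 27.7 = 1869 ms.
Total: 474.5 + 49.10 + 1869 ms.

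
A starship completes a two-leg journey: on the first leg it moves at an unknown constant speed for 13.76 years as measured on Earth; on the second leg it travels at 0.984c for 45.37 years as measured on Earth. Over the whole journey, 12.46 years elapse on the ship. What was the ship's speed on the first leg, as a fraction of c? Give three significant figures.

Leg 1: speed unknown; τ_1 = 13.76/γ_1.
Leg 2: γ = 1/√(1 − 0.984²) = 1/√0.03174 = 5.613; τ_2 = 45.37/5.613 = 8.084 years.
Total proper time: τ_1 + 8.084 = 12.46, so τ_1 = 12.46 − 8.084 = 4.376 years.
γ_1 = 13.76/4.376 = 3.144; β = √(1 − 1/γ²) = √0.8988.

β = 0.948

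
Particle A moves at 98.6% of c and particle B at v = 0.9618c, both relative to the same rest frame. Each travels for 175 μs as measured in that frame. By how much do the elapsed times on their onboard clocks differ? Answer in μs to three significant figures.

A: β = 0.986; γ = 1/√(1 − 0.986²) = 1/√0.02780 = 5.997; τ_A = 175/5.997 = 29.18 μs.
B: γ = 1/√(1 − 0.9618²) = 1/√0.07494 = 3.653; τ_B = 175/3.653 = 47.91 μs.

|τ_A − τ_B| = 18.7 μs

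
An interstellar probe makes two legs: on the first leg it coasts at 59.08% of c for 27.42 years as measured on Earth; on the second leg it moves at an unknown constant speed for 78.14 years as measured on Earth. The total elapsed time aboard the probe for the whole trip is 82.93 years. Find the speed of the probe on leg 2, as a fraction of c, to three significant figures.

Leg 1: β = 0.5908; γ = 1/√(1 − 0.5908²) = 1/√0.6510 = 1.239; τ_1 = 27.42/1.239 = 22.12 years.
Leg 2: speed unknown; τ_2 = 78.14/γ_2.
Total proper time: 22.12 + τ_2 = 82.93, so τ_2 = 82.93 − 22.12 = 60.81 years.
γ_2 = 78.14/60.81 = 1.285; β = √(1 − 1/γ²) = √0.3944.

β = 0.628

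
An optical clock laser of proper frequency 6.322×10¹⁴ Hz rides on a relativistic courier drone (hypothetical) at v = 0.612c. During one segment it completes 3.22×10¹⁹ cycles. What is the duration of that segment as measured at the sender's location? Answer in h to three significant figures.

Δt = 17.9 h

γ = 1/√(1 − 0.612²) = 1/√0.6255 = 1.264
Proper time for N cycles: τ = N/f = 3.22×10¹⁹/(6.322×10¹⁴) = 5.093×10⁴ s = 14.15 h.
Lab-frame duration Δt = γτ = 1.264 × 14.15 = 17.89 h.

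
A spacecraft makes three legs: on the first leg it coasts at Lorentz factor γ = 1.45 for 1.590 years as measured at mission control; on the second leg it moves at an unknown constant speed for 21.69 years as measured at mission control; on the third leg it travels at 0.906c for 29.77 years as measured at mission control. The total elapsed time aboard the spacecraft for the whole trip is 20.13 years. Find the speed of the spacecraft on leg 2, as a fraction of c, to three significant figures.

Leg 1: γ = 1.45; τ_1 = 1.590/1.450 = 1.097 years.
Leg 2: speed unknown; τ_2 = 21.69/γ_2.
Leg 3: γ = 1/√(1 − 0.906²) = 1/√0.1792 = 2.363; τ_3 = 29.77/2.363 = 12.60 years.
Total proper time: 1.097 + τ_2 + 12.60 = 20.13, so τ_2 = 20.13 − 13.70 = 6.432 years.
γ_2 = 21.69/6.432 = 3.372; β = √(1 − 1/γ²) = √0.9120.

β = 0.955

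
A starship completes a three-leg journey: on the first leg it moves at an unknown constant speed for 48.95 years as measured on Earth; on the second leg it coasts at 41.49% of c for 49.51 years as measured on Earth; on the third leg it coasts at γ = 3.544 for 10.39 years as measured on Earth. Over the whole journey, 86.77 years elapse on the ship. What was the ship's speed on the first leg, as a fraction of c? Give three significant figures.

Leg 1: speed unknown; τ_1 = 48.95/γ_1.
Leg 2: β = 0.4149; γ = 1/√(1 − 0.4149²) = 1/√0.8279 = 1.099; τ_2 = 49.51/1.099 = 45.05 years.
Leg 3: γ = 3.544; τ_3 = 10.39/3.544 = 2.932 years.
Total proper time: τ_1 + 45.05 + 2.932 = 86.77, so τ_1 = 86.77 − 47.98 = 38.79 years.
γ_1 = 48.95/38.79 = 1.262; β = √(1 − 1/γ²) = √0.3720.

β = 0.610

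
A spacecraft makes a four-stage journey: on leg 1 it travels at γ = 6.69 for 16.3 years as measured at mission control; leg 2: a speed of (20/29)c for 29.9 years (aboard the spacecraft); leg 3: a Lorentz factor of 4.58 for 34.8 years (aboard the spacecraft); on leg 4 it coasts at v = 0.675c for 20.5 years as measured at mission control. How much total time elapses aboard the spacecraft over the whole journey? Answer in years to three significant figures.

Leg 1: γ = 6.69; τ_1 = 16.3/6.690 = 2.436 years.
Leg 2: 29.9 years is already measured aboard the spacecraft.
Leg 3: 34.8 years is already measured aboard the spacecraft.
Leg 4: γ = 1/√(1 − 0.675²) = 1/√0.5444 = 1.355; τ_4 = 20.5/1.355 = 15.13 years.
Total: 2.436 + 29.90 + 34.80 + 15.13 years.

τ = 82.3 years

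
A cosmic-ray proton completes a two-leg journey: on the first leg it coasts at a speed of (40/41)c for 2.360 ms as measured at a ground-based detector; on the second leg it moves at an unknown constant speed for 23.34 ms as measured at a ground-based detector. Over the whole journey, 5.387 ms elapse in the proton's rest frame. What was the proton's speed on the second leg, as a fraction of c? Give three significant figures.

β = 0.978

Leg 1: γ = 1/√(1 − (40/41)²) = 41/9 ≈ 4.556; τ_1 = 2.360/4.556 = 0.5180 ms.
Leg 2: speed unknown; τ_2 = 23.34/γ_2.
Total proper time: 0.5180 + τ_2 = 5.387, so τ_2 = 5.387 − 0.5180 = 4.869 ms.
γ_2 = 23.34/4.869 = 4.794; β = √(1 − 1/γ²) = √0.9565.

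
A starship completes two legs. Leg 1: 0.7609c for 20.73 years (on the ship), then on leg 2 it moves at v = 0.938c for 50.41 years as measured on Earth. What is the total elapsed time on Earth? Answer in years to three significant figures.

Leg 1: γ = 1/√(1 − 0.7609²) = 1/√0.4210 = 1.541; Δt_1 = 1.541 × 20.73 = 31.95 years.
Leg 2: 50.41 years is already measured on Earth.
Total: 31.95 + 50.41 years.

Δt = 82.4 years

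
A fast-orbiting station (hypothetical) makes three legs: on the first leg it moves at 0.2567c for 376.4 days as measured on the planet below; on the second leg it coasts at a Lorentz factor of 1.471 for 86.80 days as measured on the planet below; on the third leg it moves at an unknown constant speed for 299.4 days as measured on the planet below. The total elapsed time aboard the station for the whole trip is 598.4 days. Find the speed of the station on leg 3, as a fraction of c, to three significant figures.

Leg 1: γ = 1/√(1 − 0.2567²) = 1/√0.9341 = 1.035; τ_1 = 376.4/1.035 = 363.8 days.
Leg 2: γ = 1.471; τ_2 = 86.80/1.471 = 59.01 days.
Leg 3: speed unknown; τ_3 = 299.4/γ_3.
Total proper time: 363.8 + 59.01 + τ_3 = 598.4, so τ_3 = 598.4 − 422.8 = 175.6 days.
γ_3 = 299.4/175.6 = 1.705; β = √(1 − 1/γ²) = √0.6560.

β = 0.810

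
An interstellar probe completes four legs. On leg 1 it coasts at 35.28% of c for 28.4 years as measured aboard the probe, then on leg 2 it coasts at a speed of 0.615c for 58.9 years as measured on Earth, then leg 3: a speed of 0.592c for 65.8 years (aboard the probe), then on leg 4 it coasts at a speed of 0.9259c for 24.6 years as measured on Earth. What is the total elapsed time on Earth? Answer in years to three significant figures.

Δt = 195 years

Leg 1: β = 0.3528; γ = 1/√(1 − 0.3528²) = 1/√0.8755 = 1.069; Δt_1 = 1.069 × 28.4 = 30.35 years.
Leg 2: 58.9 years is already measured on Earth.
Leg 3: γ = 1/√(1 − 0.592²) = 1/√0.6495 = 1.241; Δt_3 = 1.241 × 65.8 = 81.64 years.
Leg 4: 24.6 years is already measured on Earth.
Total: 30.35 + 58.90 + 81.64 + 24.60 years.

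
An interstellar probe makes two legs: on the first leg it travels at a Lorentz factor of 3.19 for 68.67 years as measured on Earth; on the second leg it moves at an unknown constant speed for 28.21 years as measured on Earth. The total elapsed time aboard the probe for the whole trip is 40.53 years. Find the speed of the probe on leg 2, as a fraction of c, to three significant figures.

Leg 1: γ = 3.19; τ_1 = 68.67/3.190 = 21.53 years.
Leg 2: speed unknown; τ_2 = 28.21/γ_2.
Total proper time: 21.53 + τ_2 = 40.53, so τ_2 = 40.53 − 21.53 = 19.00 years.
γ_2 = 28.21/19.00 = 1.484; β = √(1 − 1/γ²) = √0.5462.

β = 0.739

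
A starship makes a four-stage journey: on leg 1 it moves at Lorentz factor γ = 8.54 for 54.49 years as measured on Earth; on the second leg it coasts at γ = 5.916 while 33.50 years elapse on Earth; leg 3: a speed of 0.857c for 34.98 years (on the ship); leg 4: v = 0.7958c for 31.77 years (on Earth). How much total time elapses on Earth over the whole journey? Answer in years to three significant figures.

Δt = 188 years

Leg 1: 54.49 years is already measured on Earth.
Leg 2: 33.50 years is already measured on Earth.
Leg 3: γ = 1/√(1 − 0.857²) = 1/√0.2656 = 1.941; Δt_3 = 1.941 × 34.98 = 67.88 years.
Leg 4: 31.77 years is already measured on Earth.
Total: 54.49 + 33.50 + 67.88 + 31.77 years.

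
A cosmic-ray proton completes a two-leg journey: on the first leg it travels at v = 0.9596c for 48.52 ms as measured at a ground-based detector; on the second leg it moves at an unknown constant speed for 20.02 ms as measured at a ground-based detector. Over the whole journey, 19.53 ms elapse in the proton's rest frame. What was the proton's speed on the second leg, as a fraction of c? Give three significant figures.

Leg 1: γ = 1/√(1 − 0.9596²) = 1/√0.07917 = 3.554; τ_1 = 48.52/3.554 = 13.65 ms.
Leg 2: speed unknown; τ_2 = 20.02/γ_2.
Total proper time: 13.65 + τ_2 = 19.53, so τ_2 = 19.53 − 13.65 = 5.878 ms.
γ_2 = 20.02/5.878 = 3.406; β = √(1 − 1/γ²) = √0.9138.

β = 0.956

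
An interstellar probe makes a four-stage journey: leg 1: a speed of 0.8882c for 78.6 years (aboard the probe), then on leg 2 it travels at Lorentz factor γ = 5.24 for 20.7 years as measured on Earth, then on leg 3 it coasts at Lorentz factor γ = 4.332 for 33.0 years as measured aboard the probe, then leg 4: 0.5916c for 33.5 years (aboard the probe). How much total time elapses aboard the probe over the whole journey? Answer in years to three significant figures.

Leg 1: 78.6 years is already measured aboard the probe.
Leg 2: γ = 5.24; τ_2 = 20.7/5.240 = 3.950 years.
Leg 3: 33.0 years is already measured aboard the probe.
Leg 4: 33.5 years is already measured aboard the probe.
Total: 78.60 + 3.950 + 33.00 + 33.50 years.

τ = 149 years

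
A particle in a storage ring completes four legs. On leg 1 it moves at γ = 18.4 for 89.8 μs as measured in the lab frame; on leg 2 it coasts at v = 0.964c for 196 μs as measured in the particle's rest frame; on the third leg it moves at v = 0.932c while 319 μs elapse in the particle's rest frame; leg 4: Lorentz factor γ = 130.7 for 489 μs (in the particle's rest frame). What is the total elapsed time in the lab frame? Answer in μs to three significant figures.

Leg 1: 89.8 μs is already measured in the lab frame.
Leg 2: γ = 1/√(1 − 0.964²) = 1/√0.07070 = 3.761; Δt_2 = 3.761 × 196 = 737.1 μs.
Leg 3: γ = 1/√(1 − 0.932²) = 1/√0.1314 = 2.759; Δt_3 = 2.759 × 319 = 880.1 μs.
Leg 4: γ = 130.7; Δt_4 = 130.7 × 489 = 6.391×10⁴ μs.
Total: 89.80 + 737.1 + 880.1 + 6.391×10⁴ μs.

Δt = 6.56×10⁴ μs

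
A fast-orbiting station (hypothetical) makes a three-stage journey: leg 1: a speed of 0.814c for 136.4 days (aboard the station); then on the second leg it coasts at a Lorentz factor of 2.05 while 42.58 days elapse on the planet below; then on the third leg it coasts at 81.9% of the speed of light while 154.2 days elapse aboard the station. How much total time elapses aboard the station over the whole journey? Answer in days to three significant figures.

Leg 1: 136.4 days is already measured aboard the station.
Leg 2: γ = 2.05; τ_2 = 42.58/2.050 = 20.77 days.
Leg 3: 154.2 days is already measured aboard the station.
Total: 136.4 + 20.77 + 154.2 days.

τ = 311 days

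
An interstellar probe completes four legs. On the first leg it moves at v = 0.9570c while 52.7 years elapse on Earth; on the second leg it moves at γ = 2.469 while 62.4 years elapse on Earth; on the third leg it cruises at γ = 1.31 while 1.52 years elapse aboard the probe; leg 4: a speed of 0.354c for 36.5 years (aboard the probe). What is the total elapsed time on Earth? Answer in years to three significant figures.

Δt = 156 years

Leg 1: 52.7 years is already measured on Earth.
Leg 2: 62.4 years is already measured on Earth.
Leg 3: γ = 1.31; Δt_3 = 1.310 × 1.52 = 1.991 years.
Leg 4: γ = 1/√(1 − 0.354²) = 1/√0.8747 = 1.069; Δt_4 = 1.069 × 36.5 = 39.03 years.
Total: 52.70 + 62.40 + 1.991 + 39.03 years.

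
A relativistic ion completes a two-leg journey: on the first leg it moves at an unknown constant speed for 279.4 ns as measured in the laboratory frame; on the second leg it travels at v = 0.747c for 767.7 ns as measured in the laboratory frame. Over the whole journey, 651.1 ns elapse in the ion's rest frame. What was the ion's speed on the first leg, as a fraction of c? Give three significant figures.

β = 0.864

Leg 1: speed unknown; τ_1 = 279.4/γ_1.
Leg 2: γ = 1/√(1 − 0.747²) = 1/√0.4420 = 1.504; τ_2 = 767.7/1.504 = 510.4 ns.
Total proper time: τ_1 + 510.4 = 651.1, so τ_1 = 651.1 − 510.4 = 140.7 ns.
γ_1 = 279.4/140.7 = 1.986; β = √(1 − 1/γ²) = √0.7464.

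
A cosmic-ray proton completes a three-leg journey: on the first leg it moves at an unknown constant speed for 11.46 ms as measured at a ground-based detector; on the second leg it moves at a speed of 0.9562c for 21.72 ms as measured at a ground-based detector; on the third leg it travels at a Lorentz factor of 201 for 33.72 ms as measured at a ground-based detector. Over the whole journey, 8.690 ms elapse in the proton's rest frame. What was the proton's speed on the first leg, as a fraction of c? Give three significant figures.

β = 0.982

Leg 1: speed unknown; τ_1 = 11.46/γ_1.
Leg 2: γ = 1/√(1 − 0.9562²) = 1/√0.08568 = 3.416; τ_2 = 21.72/3.416 = 6.358 ms.
Leg 3: γ = 201; τ_3 = 33.72/201.0 = 0.1678 ms.
Total proper time: τ_1 + 6.358 + 0.1678 = 8.690, so τ_1 = 8.690 − 6.526 = 2.164 ms.
γ_1 = 11.46/2.164 = 5.295; β = √(1 − 1/γ²) = √0.9643.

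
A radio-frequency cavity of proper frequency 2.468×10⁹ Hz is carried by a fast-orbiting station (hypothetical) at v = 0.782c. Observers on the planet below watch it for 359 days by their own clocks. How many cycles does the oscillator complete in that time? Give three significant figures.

γ = 1/√(1 − 0.782²) = 1/√0.3885 = 1.604
During 359 days of lab time, the oscillator's proper time advances by τ = Δt/γ = 359/1.604 = 223.8 days = 1.933×10⁷ s.
N = f × τ = 2.468×10⁹ × 1.933×10⁷ = 4.771×10¹⁶.

N = 4.77×10¹⁶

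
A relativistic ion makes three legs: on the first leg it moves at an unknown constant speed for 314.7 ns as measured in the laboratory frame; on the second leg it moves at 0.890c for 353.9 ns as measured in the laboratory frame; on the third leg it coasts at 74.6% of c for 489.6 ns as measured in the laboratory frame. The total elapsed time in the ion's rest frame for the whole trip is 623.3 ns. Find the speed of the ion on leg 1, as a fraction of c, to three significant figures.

β = 0.902

Leg 1: speed unknown; τ_1 = 314.7/γ_1.
Leg 2: γ = 1/√(1 − 0.890²) = 1/√0.2079 = 2.193; τ_2 = 353.9/2.193 = 161.4 ns.
Leg 3: β = 0.746; γ = 1/√(1 − 0.746²) = 1/√0.4435 = 1.502; τ_3 = 489.6/1.502 = 326.0 ns.
Total proper time: τ_1 + 161.4 + 326.0 = 623.3, so τ_1 = 623.3 − 487.4 = 135.9 ns.
γ_1 = 314.7/135.9 = 2.316; β = √(1 − 1/γ²) = √0.8135.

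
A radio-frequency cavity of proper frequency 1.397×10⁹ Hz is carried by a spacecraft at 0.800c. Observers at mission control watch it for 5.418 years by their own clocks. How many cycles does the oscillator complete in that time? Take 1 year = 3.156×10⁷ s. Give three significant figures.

γ = 1/√(1 − 0.800²) = 5/3 ≈ 1.667
During 5.418 years of lab time, the oscillator's proper time advances by τ = Δt/γ = 5.418/1.667 = 3.251 years = 1.026×10⁸ s.
N = f × τ = 1.397×10⁹ × 1.026×10⁸ = 1.433×10¹⁷.

N = 1.43×10¹⁷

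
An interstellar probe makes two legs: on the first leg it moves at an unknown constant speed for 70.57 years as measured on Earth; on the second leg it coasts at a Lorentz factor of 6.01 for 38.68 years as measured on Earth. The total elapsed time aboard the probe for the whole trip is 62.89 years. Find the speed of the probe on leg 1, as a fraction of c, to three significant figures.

β = 0.600

Leg 1: speed unknown; τ_1 = 70.57/γ_1.
Leg 2: γ = 6.01; τ_2 = 38.68/6.010 = 6.436 years.
Total proper time: τ_1 + 6.436 = 62.89, so τ_1 = 62.89 − 6.436 = 56.45 years.
γ_1 = 70.57/56.45 = 1.250; β = √(1 − 1/γ²) = √0.3600.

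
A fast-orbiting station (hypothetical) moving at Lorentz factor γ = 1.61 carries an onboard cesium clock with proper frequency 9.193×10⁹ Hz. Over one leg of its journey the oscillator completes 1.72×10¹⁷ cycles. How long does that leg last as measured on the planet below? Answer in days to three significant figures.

γ = 1.61
Proper time for N cycles: τ = N/f = 1.72×10¹⁷/(9.193×10⁹) = 1.871×10⁷ s = 216.5 days.
Lab-frame duration Δt = γτ = 1.610 × 216.5 = 348.6 days.

Δt = 349 days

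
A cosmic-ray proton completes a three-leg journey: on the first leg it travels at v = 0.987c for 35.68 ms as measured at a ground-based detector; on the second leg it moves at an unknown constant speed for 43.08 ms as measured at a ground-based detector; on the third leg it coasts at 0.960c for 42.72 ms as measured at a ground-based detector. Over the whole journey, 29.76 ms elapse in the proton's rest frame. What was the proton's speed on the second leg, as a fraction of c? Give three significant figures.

β = 0.960

Leg 1: γ = 1/√(1 − 0.987²) = 1/√0.02583 = 6.222; τ_1 = 35.68/6.222 = 5.734 ms.
Leg 2: speed unknown; τ_2 = 43.08/γ_2.
Leg 3: γ = 1/√(1 − 0.960²) = 25/7 ≈ 3.571; τ_3 = 42.72/3.571 = 11.96 ms.
Total proper time: 5.734 + τ_2 + 11.96 = 29.76, so τ_2 = 29.76 − 17.70 = 12.06 ms.
γ_2 = 43.08/12.06 = 3.571; β = √(1 − 1/γ²) = √0.9216.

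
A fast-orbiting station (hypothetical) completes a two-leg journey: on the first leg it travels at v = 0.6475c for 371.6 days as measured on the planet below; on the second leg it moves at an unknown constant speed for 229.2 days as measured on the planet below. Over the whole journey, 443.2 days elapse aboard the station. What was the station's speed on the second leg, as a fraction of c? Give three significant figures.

β = 0.716

Leg 1: γ = 1/√(1 − 0.6475²) = 1/√0.5807 = 1.312; τ_1 = 371.6/1.312 = 283.2 days.
Leg 2: speed unknown; τ_2 = 229.2/γ_2.
Total proper time: 283.2 + τ_2 = 443.2, so τ_2 = 443.2 − 283.2 = 160.0 days.
γ_2 = 229.2/160.0 = 1.432; β = √(1 − 1/γ²) = √0.5126.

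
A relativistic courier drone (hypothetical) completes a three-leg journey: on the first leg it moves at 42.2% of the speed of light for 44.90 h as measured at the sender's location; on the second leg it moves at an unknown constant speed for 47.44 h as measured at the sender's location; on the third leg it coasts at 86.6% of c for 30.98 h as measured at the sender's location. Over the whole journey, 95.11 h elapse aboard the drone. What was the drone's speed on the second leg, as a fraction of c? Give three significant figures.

β = 0.572

Leg 1: β = 0.422; γ = 1/√(1 − 0.422²) = 1/√0.8219 = 1.103; τ_1 = 44.90/1.103 = 40.71 h.
Leg 2: speed unknown; τ_2 = 47.44/γ_2.
Leg 3: β = 0.866; γ = 1/√(1 − 0.866²) = 1/√0.2500 = 2.000; τ_3 = 30.98/2.000 = 15.49 h.
Total proper time: 40.71 + τ_2 + 15.49 = 95.11, so τ_2 = 95.11 − 56.20 = 38.91 h.
γ_2 = 47.44/38.91 = 1.219; β = √(1 − 1/γ²) = √0.3272.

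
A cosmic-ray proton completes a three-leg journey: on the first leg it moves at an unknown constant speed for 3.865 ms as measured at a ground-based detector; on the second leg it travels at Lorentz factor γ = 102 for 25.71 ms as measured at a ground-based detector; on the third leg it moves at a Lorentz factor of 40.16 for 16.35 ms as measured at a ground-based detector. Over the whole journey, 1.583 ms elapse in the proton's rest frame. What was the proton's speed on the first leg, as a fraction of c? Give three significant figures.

Leg 1: speed unknown; τ_1 = 3.865/γ_1.
Leg 2: γ = 102; τ_2 = 25.71/102.0 = 0.2521 ms.
Leg 3: γ = 40.16; τ_3 = 16.35/40.16 = 0.4071 ms.
Total proper time: τ_1 + 0.2521 + 0.4071 = 1.583, so τ_1 = 1.583 − 0.6592 = 0.9238 ms.
γ_1 = 3.865/0.9238 = 4.184; β = √(1 − 1/γ²) = √0.9429.

β = 0.971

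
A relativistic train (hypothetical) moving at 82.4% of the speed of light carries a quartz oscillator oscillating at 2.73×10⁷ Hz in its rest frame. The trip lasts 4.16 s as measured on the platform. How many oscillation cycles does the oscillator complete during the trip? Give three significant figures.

β = 0.824; γ = 1/√(1 − 0.824²) = 1/√0.3210 = 1.765
The oscillator's own cycle count is N = f × τ where τ is the proper time on the train. τ = Δt/γ = 4.16/1.765 = 2.357 s = 2.357×10⁰ s.
N = 2.73×10⁷ × 2.357×10⁰ = 6.435×10⁷.

N = 6.43×10⁷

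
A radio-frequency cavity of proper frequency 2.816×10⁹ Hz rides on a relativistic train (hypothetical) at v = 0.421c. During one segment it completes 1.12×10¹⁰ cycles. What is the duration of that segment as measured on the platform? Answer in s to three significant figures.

γ = 1/√(1 − 0.421²) = 1/√0.8228 = 1.102
Proper time for N cycles: τ = N/f = 1.12×10¹⁰/(2.816×10⁹) = 3.977×10⁰ s = 3.977 s.
Lab-frame duration Δt = γτ = 1.102 × 3.977 = 4.385 s.

Δt = 4.38 s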